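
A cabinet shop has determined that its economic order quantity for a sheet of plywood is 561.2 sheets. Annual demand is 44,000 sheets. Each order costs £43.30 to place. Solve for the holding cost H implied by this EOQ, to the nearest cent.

H ≈ £12.10

Invert the EOQ relation Q*² = 2DS/H.
From Q* = √(2DS/H): H = 2DS / Q*² = 2 × 44,000 × 43.3 / 561.2² = 12.0986.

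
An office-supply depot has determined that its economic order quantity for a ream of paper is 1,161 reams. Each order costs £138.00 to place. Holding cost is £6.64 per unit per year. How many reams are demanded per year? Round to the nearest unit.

D ≈ 32,428 reams per year

Squaring Q* = √(2DS/H) gives Q*² = 2DS/H.
From Q* = √(2DS/H): D = Q*²H / (2S) = 1,161² × 6.64 / (2 × 138) = 32428.244.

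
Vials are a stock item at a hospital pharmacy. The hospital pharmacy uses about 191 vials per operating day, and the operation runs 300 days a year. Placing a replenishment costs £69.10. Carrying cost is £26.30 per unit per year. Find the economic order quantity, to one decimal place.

Annual demand D = 191 × 300 = 57,300.
EOQ = √(2DS / H) = √(2 × 57,300 × 69.1 / 26.3).
= √(7,918,860 / 26.3) = √301,097.3384 ≈ 548.723.

Q* ≈ 548.7 vials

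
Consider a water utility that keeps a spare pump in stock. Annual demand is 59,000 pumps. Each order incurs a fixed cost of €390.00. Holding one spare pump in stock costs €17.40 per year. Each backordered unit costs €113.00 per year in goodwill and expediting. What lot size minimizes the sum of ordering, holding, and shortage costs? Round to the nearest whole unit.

Q* ≈ 1,747 pumps

With planned backorders, Q* = √(2DS/H) · √((H+B)/B).
√(2DS/H) = √(2 × 59,000 × 390 / 17.4) = 1626.293.
√((H+B)/B) = √((17.4+113)/113) = 1.0742.
Q* ≈ 1747.022.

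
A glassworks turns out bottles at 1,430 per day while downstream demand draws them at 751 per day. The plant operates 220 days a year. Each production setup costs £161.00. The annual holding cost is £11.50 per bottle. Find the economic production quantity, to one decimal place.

Annual demand D = 751 × 220 = 165,220.
Production build-up factor (1 − d/p) = 1 − 751/1,430 = 0.4748.
Q* = √(2DS / (H(1 − d/p))) = √(2 × 165,220 × 161 / (11.5 × 0.4748)).
= √(53,200,840 / 5.4605) ≈ 3121.357.

Q* ≈ 3,121.4 bottles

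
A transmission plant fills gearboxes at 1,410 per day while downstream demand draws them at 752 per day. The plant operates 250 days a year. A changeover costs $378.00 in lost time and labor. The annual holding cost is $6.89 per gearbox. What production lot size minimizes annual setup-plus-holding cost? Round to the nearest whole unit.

Q* ≈ 6,649 gearboxes

Annual demand D = 752 × 250 = 188,000.
Production build-up factor (1 − d/p) = 1 − 752/1,410 = 0.4667.
Q* = √(2DS / (H(1 − d/p))) = √(2 × 188,000 × 378 / (6.89 × 0.4667)).
= √(142,128,000 / 3.2153) ≈ 6648.548.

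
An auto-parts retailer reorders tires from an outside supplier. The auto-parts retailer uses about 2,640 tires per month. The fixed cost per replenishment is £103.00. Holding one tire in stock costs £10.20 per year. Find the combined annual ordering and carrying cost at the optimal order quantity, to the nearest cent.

TC* ≈ £8,158.80

Annual demand D = 2,640 × 12 = 31,680.
EOQ = √(2DS/H) = √(2 × 31,680 × 103 / 10.2) ≈ 799.88.
At Q*, ordering cost (D/Q*)S equals holding cost (Q*/2)H, each = √(DSH/2).
Minimum total = √(2DSH) = √(2 × 31,680 × 103 × 10.2) ≈ 8158.800.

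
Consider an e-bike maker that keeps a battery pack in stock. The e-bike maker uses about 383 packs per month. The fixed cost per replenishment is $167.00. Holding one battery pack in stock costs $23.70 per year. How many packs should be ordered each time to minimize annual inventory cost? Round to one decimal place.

Annual demand D = 383 × 12 = 4,596.
EOQ = √(2DS / H) = √(2 × 4,596 × 167 / 23.7).
= √(1,535,064 / 23.7) = √64,770.6329 ≈ 254.501.

Q* ≈ 254.5 packs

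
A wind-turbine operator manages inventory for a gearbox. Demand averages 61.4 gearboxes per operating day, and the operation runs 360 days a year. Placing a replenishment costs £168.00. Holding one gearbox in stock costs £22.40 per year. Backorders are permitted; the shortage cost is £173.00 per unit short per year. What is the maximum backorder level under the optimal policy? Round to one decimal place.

Annual demand D = 61.4 × 360 = 22,104.
With planned backorders, Q* = √(2DS/H) · √((H+B)/B).
√(2DS/H) = √(2 × 22,104 × 168 / 22.4) = 575.812.
√((H+B)/B) = √((22.4+173)/173) = 1.0628.
Q* ≈ 611.956.
S* = Q* · H/(H+B) = 611.956 × 22.4/195.4 ≈ 70.153.

S* ≈ 70.2 gearboxes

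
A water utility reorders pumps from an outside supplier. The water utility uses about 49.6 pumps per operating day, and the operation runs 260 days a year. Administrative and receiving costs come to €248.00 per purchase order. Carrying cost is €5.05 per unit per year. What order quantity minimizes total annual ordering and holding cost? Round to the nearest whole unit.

Q* ≈ 1,125 pumps

Annual demand D = 49.6 × 260 = 12,896.
EOQ = √(2DS / H) = √(2 × 12,896 × 248 / 5.05).
= √(6,396,416 / 5.05) = √1,266,617.0297 ≈ 1125.441.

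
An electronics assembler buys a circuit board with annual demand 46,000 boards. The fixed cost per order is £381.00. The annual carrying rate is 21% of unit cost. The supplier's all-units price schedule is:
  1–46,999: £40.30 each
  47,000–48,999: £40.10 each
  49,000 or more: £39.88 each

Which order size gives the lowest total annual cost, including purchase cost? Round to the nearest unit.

Q* ≈ 2,035 boards

Holding cost per unit per year at price C is H = 0.21·C.
Evaluate total cost at each tier's feasible EOQ or, if the EOQ is below the tier, at the tier's minimum quantity.
EOQ at £40.30 = 2035.1 (feasible in tier 1): TC = 46,000×£40.30 + (46,000/2035.1)×381 + (2035.1/2)×0.21×£40.30 = £1,871,023.39.
EOQ at £40.10 = 2040.2 < 47000, so use break Q=47000: TC = 46,000×£40.10 + (46,000/47000.0)×381 + (47000.0/2)×0.21×£40.10 = £2,042,866.39.
EOQ at £39.88 = 2045.8 < 49000, so use break Q=49000: TC = 46,000×£39.88 + (46,000/49000.0)×381 + (49000.0/2)×0.21×£39.88 = £2,040,020.27.
Lowest total cost is £1,871,023.39 at Q = 2035.1.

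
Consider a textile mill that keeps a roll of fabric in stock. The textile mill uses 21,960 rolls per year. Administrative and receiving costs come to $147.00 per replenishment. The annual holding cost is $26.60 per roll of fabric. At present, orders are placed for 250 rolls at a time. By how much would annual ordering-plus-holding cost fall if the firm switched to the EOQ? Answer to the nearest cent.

EOQ = √(2DS/H) = √(2 × 21,960 × 147 / 26.6) ≈ 492.66.
Cost at Q* = (D/Q*)S + (Q*/2)H = √(2DSH) ≈ $13,104.81.
Cost at Q = 250: (21,960/250)×147 + (250/2)×26.6 = $12,912.48 + $3,325.00 = $16,237.48.
Excess = $16,237.48 − $13,104.81 = $3,132.67.

Extra cost ≈ $3,132.67 per year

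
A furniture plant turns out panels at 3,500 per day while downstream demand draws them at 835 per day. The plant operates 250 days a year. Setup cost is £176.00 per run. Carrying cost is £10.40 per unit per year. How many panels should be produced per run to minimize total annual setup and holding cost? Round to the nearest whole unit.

Annual demand D = 835 × 250 = 208,750.
Production build-up factor (1 − d/p) = 1 − 835/3,500 = 0.7614.
Q* = √(2DS / (H(1 − d/p))) = √(2 × 208,750 × 176 / (10.4 × 0.7614)).
= √(73,480,000 / 7.9189) ≈ 3046.164.

Q* ≈ 3,046 panels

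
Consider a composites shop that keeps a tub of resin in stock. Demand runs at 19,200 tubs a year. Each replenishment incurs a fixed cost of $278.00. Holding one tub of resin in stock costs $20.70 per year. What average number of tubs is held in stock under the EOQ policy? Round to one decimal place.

EOQ = √(2DS/H) = √(2 × 19,200 × 278 / 20.7) ≈ 718.13.
Average inventory = Q*/2 ≈ 718.13 / 2 = 359.065.

Average inventory ≈ 359.1 tubs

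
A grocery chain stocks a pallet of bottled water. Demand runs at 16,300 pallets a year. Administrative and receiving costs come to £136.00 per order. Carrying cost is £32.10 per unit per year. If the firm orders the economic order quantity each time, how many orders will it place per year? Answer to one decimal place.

N ≈ 43.9 orders per year

Q* = √(2DS/H) = √(2 × 16,300 × 136 / 32.1) ≈ 371.64.
Orders per year = D / Q* = 16,300 / 371.64 ≈ 43.859.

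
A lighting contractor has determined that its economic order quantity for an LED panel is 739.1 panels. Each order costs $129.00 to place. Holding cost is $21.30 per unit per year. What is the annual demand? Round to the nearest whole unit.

The basic EOQ model gives Q* = √(2DS/H); rearrange for the unknown.
From Q* = √(2DS/H): D = Q*²H / (2S) = 739.1² × 21.3 / (2 × 129) = 45098.937.

D ≈ 45,099 panels per year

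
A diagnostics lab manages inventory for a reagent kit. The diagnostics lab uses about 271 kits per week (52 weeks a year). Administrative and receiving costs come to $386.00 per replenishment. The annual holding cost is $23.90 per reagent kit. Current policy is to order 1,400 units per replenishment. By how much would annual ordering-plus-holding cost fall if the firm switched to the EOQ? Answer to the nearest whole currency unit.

Annual demand D = 271 × 52 = 14,092.
EOQ = √(2DS/H) = √(2 × 14,092 × 386 / 23.9) ≈ 674.68.
Cost at Q* = (D/Q*)S + (Q*/2)H = √(2DSH) ≈ $16,124.78.
Cost at Q = 1,400: (14,092/1,400)×386 + (1,400/2)×23.9 = $3,885.37 + $16,730.00 = $20,615.37.
Excess = $20,615.37 − $16,124.78 = $4,490.58.

Extra cost ≈ $4,491 per year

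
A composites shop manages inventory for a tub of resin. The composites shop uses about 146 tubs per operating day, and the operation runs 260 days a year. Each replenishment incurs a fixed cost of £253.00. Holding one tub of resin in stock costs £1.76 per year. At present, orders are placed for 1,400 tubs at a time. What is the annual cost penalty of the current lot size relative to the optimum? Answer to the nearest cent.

Annual demand D = 146 × 260 = 37,960.
EOQ = √(2DS/H) = √(2 × 37,960 × 253 / 1.76) ≈ 3303.56.
Cost at Q* = (D/Q*)S + (Q*/2)H = √(2DSH) ≈ £5,814.26.
Cost at Q = 1,400: (37,960/1,400)×253 + (1,400/2)×1.76 = £6,859.91 + £1,232.00 = £8,091.91.
Excess = £8,091.91 − £5,814.26 = £2,277.65.

Extra cost ≈ £2,277.65 per year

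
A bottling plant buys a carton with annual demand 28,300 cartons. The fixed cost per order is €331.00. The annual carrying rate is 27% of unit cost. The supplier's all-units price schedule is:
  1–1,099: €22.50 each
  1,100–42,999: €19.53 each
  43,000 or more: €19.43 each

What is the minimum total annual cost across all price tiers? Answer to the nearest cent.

Holding cost per unit per year at price C is H = 0.27·C.
Evaluate total cost at each tier's feasible EOQ or, if the EOQ is below the tier, at the tier's minimum quantity.
Tier 1 (€22.50): EOQ = 1756.1 exceeds tier's upper bound 1099, so this tier is dominated.
EOQ at €19.53 = 1884.9 (feasible in tier 2): TC = 28,300×€19.53 + (28,300/1884.9)×331 + (1884.9/2)×0.27×€19.53 = €562,638.29.
EOQ at €19.43 = 1889.7 < 43000, so use break Q=43000: TC = 28,300×€19.43 + (28,300/43000.0)×331 + (43000.0/2)×0.27×€19.43 = €662,877.99.
Lowest total cost among the candidates is at Q = 1884.9.

TC* ≈ €562,638.29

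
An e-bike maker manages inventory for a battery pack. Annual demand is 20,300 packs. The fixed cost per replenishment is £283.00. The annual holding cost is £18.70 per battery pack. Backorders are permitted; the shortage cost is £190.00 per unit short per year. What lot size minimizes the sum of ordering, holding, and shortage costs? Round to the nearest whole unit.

With planned backorders, Q* = √(2DS/H) · √((H+B)/B).
√(2DS/H) = √(2 × 20,300 × 283 / 18.7) = 783.854.
√((H+B)/B) = √((18.7+190)/190) = 1.0481.
Q* ≈ 821.523.

Q* ≈ 822 packs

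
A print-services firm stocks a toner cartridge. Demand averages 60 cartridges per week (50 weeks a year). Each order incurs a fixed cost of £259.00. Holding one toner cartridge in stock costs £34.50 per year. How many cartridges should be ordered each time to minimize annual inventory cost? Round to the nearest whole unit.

Q* ≈ 212 cartridges

Annual demand D = 60 × 50 = 3,000.
EOQ = √(2DS / H) = √(2 × 3,000 × 259 / 34.5).
= √(1,554,000 / 34.5) = √45,043.4783 ≈ 212.234.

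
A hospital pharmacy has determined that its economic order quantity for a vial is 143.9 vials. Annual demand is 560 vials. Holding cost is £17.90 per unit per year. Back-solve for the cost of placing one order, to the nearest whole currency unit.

The basic EOQ model gives Q* = √(2DS/H); rearrange for the unknown.
From Q* = √(2DS/H): S = Q*²H / (2D) = 143.9² × 17.9 / (2 × 560) = 330.9456.

S ≈ £331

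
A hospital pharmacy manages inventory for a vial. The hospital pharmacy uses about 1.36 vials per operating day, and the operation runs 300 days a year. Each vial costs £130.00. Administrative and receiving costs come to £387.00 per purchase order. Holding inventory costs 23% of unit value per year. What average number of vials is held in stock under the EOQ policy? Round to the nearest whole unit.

Annual demand D = 1.36 × 300 = 408.
Holding cost H = 0.23 × £130.00 = £29.9000 per unit per year.
The optimal lot size = √(2DS/H) = √(2 × 408 × 387 / 29.9) ≈ 102.77.
Average inventory = Q*/2 ≈ 102.77 / 2 = 51.385.

Average inventory ≈ 51 vials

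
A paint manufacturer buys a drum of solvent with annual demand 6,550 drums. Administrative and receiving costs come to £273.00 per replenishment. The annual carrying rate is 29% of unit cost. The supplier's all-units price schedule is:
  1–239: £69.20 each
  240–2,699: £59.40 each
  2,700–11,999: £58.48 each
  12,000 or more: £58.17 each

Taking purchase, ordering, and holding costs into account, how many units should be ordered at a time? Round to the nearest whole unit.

Q* ≈ 456 drums

Holding cost per unit per year at price C is H = 0.29·C.
Candidates are each tier's EOQ (if it falls in that tier) and each price-break quantity.
Tier 1 (£69.20): EOQ = 422.1 exceeds tier's upper bound 239, so this tier is dominated.
EOQ at £59.40 = 455.6 (feasible in tier 2): TC = 6,550×£59.40 + (6,550/455.6)×273 + (455.6/2)×0.29×£59.40 = £396,918.91.
EOQ at £58.48 = 459.2 < 2700, so use break Q=2700: TC = 6,550×£58.48 + (6,550/2700.0)×273 + (2700.0/2)×0.29×£58.48 = £406,601.20.
EOQ at £58.17 = 460.4 < 12000, so use break Q=12000: TC = 6,550×£58.17 + (6,550/12000.0)×273 + (12000.0/2)×0.29×£58.17 = £482,378.31.
Lowest total cost is £396,918.91 at Q = 455.6.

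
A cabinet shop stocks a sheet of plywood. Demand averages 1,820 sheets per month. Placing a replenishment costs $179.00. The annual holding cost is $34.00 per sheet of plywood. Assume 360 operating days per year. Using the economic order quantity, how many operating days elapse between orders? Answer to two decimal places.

T ≈ 7.90 days

Annual demand D = 1,820 × 12 = 21,840.
The optimal lot size = √(2DS/H) = √(2 × 21,840 × 179 / 34) ≈ 479.54.
Cycle time = Q*/D × 360 = 479.54 / 21,840 × 360 ≈ 7.905 days.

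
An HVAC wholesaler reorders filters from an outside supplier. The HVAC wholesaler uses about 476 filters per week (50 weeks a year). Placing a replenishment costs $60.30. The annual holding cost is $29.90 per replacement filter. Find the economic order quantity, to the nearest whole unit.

Q* ≈ 310 filters

Annual demand D = 476 × 50 = 23,800.
EOQ = √(2DS / H) = √(2 × 23,800 × 60.3 / 29.9).
= √(2,870,280 / 29.9) = √95,995.9866 ≈ 309.832.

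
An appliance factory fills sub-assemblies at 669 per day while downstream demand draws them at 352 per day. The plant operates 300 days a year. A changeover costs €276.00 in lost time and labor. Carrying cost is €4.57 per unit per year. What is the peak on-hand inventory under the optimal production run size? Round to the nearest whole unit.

Annual demand D = 352 × 300 = 105,600.
Production build-up factor (1 − d/p) = 1 − 352/669 = 0.4738.
Q* = √(2DS / (H(1 − d/p))) = √(2 × 105,600 × 276 / (4.57 × 0.4738)).
= √(58,291,200 / 2.1655) ≈ 5188.321.
Maximum inventory = Q*(1 − d/p) = 5188.321 × 0.4738 ≈ 2458.442.

I_max ≈ 2,458 sub-assemblies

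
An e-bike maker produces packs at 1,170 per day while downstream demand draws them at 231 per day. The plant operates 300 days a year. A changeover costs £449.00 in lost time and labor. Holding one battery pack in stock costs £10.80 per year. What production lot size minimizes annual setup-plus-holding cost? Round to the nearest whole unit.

Annual demand D = 231 × 300 = 69,300.
Production build-up factor (1 − d/p) = 1 − 231/1,170 = 0.8026.
Q* = √(2DS / (H(1 − d/p))) = √(2 × 69,300 × 449 / (10.8 × 0.8026)).
= √(62,231,400 / 8.6677) ≈ 2679.496.

Q* ≈ 2,679 packs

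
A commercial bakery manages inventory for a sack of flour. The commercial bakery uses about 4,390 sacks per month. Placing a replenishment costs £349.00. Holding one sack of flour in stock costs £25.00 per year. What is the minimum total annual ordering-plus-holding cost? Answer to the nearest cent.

TC* ≈ £30,319.40

Annual demand D = 4,390 × 12 = 52,680.
Q* = √(2DS/H) = √(2 × 52,680 × 349 / 25) ≈ 1212.78.
At the optimum the two cost components are equal, so total cost = 2·(Q*/2)H = Q*·H.
Minimum total = √(2DSH) = √(2 × 52,680 × 349 × 25) ≈ 30319.400.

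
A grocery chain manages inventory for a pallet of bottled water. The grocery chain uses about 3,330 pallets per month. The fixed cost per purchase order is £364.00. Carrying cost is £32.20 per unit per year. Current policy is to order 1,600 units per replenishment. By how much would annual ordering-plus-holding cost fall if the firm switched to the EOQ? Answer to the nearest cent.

Extra cost ≈ £4,244.91 per year

Annual demand D = 3,330 × 12 = 39,960.
EOQ = √(2DS/H) = √(2 × 39,960 × 364 / 32.2) ≈ 950.50.
Cost at Q* = (D/Q*)S + (Q*/2)H = √(2DSH) ≈ £30,605.99.
Cost at Q = 1,600: (39,960/1,600)×364 + (1,600/2)×32.2 = £9,090.90 + £25,760.00 = £34,850.90.
Excess = £34,850.90 − £30,605.99 = £4,244.91.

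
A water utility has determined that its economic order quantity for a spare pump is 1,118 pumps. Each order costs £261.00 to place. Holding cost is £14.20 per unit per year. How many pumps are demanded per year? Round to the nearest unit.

D ≈ 34,002 pumps per year

The basic EOQ model gives Q* = √(2DS/H); rearrange for the unknown.
From Q* = √(2DS/H): D = Q*²H / (2S) = 1,118² × 14.2 / (2 × 261) = 34001.764.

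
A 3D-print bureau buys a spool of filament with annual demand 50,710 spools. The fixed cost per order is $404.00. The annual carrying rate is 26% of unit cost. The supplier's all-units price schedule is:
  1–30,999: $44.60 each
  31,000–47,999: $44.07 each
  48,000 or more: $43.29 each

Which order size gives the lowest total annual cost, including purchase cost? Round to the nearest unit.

Q* ≈ 1,880 spools

Holding cost per unit per year at price C is H = 0.26·C.
Candidates are each tier's EOQ (if it falls in that tier) and each price-break quantity.
EOQ at $44.60 = 1879.7 (feasible in tier 1): TC = 50,710×$44.60 + (50,710/1879.7)×404 + (1879.7/2)×0.26×$44.60 = $2,283,463.50.
EOQ at $44.07 = 1891.0 < 31000, so use break Q=31000: TC = 50,710×$44.07 + (50,710/31000.0)×404 + (31000.0/2)×0.26×$44.07 = $2,413,052.67.
EOQ at $43.29 = 1908.0 < 48000, so use break Q=48000: TC = 50,710×$43.29 + (50,710/48000.0)×404 + (48000.0/2)×0.26×$43.29 = $2,465,792.31.
Lowest total cost is $2,283,463.50 at Q = 1879.7.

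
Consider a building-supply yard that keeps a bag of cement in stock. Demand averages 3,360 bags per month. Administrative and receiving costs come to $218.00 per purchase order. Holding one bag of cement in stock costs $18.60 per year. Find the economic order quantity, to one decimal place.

Q* ≈ 972.2 bags

Annual demand D = 3,360 × 12 = 40,320.
EOQ = √(2DS / H) = √(2 × 40,320 × 218 / 18.6).
= √(17,579,520 / 18.6) = √945,135.4839 ≈ 972.181.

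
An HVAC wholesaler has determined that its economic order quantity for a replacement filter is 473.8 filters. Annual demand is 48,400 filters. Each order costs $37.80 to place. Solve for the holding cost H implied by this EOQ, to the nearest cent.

Invert the EOQ relation Q*² = 2DS/H.
From Q* = √(2DS/H): H = 2DS / Q*² = 2 × 48,400 × 37.8 / 473.8² = 16.2996.

H ≈ $16.30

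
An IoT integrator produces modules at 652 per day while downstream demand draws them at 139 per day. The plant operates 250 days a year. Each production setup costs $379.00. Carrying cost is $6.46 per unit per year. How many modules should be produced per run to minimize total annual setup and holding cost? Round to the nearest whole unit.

Annual demand D = 139 × 250 = 34,750.
Production build-up factor (1 − d/p) = 1 − 139/652 = 0.7868.
Q* = √(2DS / (H(1 − d/p))) = √(2 × 34,750 × 379 / (6.46 × 0.7868)).
= √(26,340,500 / 5.0828) ≈ 2276.464.

Q* ≈ 2,276 modules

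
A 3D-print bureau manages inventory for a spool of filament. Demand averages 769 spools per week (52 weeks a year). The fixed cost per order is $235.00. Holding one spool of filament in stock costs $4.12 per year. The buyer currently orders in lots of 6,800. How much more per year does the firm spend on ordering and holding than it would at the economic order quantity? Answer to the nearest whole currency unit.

Extra cost ≈ $6,590 per year

Annual demand D = 769 × 52 = 39,988.
EOQ = √(2DS/H) = √(2 × 39,988 × 235 / 4.12) ≈ 2135.82.
Cost at Q* = (D/Q*)S + (Q*/2)H = √(2DSH) ≈ $8,799.59.
Cost at Q = 6,800: (39,988/6,800)×235 + (6,800/2)×4.12 = $1,381.94 + $14,008.00 = $15,389.94.
Excess = $15,389.94 − $8,799.59 = $6,590.35.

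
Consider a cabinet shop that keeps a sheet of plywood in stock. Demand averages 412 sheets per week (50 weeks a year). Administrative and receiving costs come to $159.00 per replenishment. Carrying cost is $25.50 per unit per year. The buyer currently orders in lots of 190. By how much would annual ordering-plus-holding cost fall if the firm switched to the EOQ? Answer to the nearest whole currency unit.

Annual demand D = 412 × 50 = 20,600.
EOQ = √(2DS/H) = √(2 × 20,600 × 159 / 25.5) ≈ 506.85.
Cost at Q* = (D/Q*)S + (Q*/2)H = √(2DSH) ≈ $12,924.60.
Cost at Q = 190: (20,600/190)×159 + (190/2)×25.5 = $17,238.95 + $2,422.50 = $19,661.45.
Excess = $19,661.45 − $12,924.60 = $6,736.84.

Extra cost ≈ $6,737 per year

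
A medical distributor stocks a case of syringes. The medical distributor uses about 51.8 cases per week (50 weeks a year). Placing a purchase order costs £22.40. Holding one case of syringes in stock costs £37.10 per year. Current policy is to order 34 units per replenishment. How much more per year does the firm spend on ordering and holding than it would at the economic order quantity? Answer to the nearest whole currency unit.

Annual demand D = 51.8 × 50 = 2,590.
EOQ = √(2DS/H) = √(2 × 2,590 × 22.4 / 37.1) ≈ 55.92.
Cost at Q* = (D/Q*)S + (Q*/2)H = √(2DSH) ≈ £2,074.80.
Cost at Q = 34: (2,590/34)×22.4 + (34/2)×37.1 = £1,706.35 + £630.70 = £2,337.05.
Excess = £2,337.05 − £2,074.80 = £262.25.

Extra cost ≈ £262 per year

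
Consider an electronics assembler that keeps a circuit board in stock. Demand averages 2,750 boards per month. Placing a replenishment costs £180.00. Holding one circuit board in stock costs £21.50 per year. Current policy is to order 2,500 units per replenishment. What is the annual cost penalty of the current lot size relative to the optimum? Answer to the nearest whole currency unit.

Annual demand D = 2,750 × 12 = 33,000.
EOQ = √(2DS/H) = √(2 × 33,000 × 180 / 21.5) ≈ 743.34.
Cost at Q* = (D/Q*)S + (Q*/2)H = √(2DSH) ≈ £15,981.86.
Cost at Q = 2,500: (33,000/2,500)×180 + (2,500/2)×21.5 = £2,376.00 + £26,875.00 = £29,251.00.
Excess = £29,251.00 − £15,981.86 = £13,269.14.

Extra cost ≈ £13,269 per year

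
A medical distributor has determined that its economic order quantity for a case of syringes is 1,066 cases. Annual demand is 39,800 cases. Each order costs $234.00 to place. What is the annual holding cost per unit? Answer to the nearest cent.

H ≈ $16.39

Invert the EOQ relation Q*² = 2DS/H.
From Q* = √(2DS/H): H = 2DS / Q*² = 2 × 39,800 × 234 / 1,066² = 16.3913.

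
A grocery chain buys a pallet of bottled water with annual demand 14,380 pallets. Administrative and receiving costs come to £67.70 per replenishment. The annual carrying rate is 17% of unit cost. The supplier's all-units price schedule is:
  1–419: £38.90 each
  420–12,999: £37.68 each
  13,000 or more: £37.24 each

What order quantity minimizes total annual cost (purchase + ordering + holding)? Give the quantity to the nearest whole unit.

Q* ≈ 551 pallets

Holding cost per unit per year at price C is H = 0.17·C.
Evaluate total cost at each tier's feasible EOQ or, if the EOQ is below the tier, at the tier's minimum quantity.
Tier 1 (£38.90): EOQ = 542.6 exceeds tier's upper bound 419, so this tier is dominated.
EOQ at £37.68 = 551.3 (feasible in tier 2): TC = 14,380×£37.68 + (14,380/551.3)×67.7 + (551.3/2)×0.17×£37.68 = £545,369.98.
EOQ at £37.24 = 554.6 < 13000, so use break Q=13000: TC = 14,380×£37.24 + (14,380/13000.0)×67.7 + (13000.0/2)×0.17×£37.24 = £576,736.29.
Lowest total cost is £545,369.98 at Q = 551.3.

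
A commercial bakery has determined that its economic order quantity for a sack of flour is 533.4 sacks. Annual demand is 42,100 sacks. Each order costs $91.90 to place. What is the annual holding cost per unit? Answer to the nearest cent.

H ≈ $27.20

Invert the EOQ relation Q*² = 2DS/H.
From Q* = √(2DS/H): H = 2DS / Q*² = 2 × 42,100 × 91.9 / 533.4² = 27.1970.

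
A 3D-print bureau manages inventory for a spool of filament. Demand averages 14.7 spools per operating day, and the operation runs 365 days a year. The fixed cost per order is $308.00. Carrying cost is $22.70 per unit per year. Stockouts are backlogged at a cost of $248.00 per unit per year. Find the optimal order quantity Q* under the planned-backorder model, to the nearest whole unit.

Annual demand D = 14.7 × 365 = 5,365.5.
With planned backorders, Q* = √(2DS/H) · √((H+B)/B).
√(2DS/H) = √(2 × 5,365.5 × 308 / 22.7) = 381.577.
√((H+B)/B) = √((22.7+248)/248) = 1.0448.
Q* ≈ 398.658.

Q* ≈ 399 spools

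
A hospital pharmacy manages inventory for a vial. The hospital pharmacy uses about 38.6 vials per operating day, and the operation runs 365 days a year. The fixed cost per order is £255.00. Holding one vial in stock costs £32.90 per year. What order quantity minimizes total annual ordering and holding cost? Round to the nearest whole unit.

Annual demand D = 38.6 × 365 = 14,089.
EOQ = √(2DS / H) = √(2 × 14,089 × 255 / 32.9).
= √(7,185,390 / 32.9) = √218,400.9119 ≈ 467.334.

Q* ≈ 467 vials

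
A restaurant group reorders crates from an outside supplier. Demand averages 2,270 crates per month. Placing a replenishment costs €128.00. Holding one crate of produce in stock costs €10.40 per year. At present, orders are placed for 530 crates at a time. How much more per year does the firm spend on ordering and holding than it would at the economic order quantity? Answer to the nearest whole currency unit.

Annual demand D = 2,270 × 12 = 27,240.
EOQ = √(2DS/H) = √(2 × 27,240 × 128 / 10.4) ≈ 818.85.
Cost at Q* = (D/Q*)S + (Q*/2)H = √(2DSH) ≈ €8,516.09.
Cost at Q = 530: (27,240/530)×128 + (530/2)×10.4 = €6,578.72 + €2,756.00 = €9,334.72.
Excess = €9,334.72 − €8,516.09 = €818.63.

Extra cost ≈ €819 per year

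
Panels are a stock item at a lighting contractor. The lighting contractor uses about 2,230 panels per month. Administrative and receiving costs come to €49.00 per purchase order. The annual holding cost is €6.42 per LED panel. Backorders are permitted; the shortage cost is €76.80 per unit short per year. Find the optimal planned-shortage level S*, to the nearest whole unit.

S* ≈ 51 panels

Annual demand D = 2,230 × 12 = 26,760.
With planned backorders, Q* = √(2DS/H) · √((H+B)/B).
√(2DS/H) = √(2 × 26,760 × 49 / 6.42) = 639.129.
√((H+B)/B) = √((6.42+76.8)/76.8) = 1.0410.
Q* ≈ 665.307.
S* = Q* · H/(H+B) = 665.307 × 6.42/83.22 ≈ 51.325.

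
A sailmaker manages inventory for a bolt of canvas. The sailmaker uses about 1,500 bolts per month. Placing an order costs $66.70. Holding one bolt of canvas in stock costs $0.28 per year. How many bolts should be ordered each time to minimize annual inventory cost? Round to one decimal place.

Q* ≈ 2,928.4 bolts

Annual demand D = 1,500 × 12 = 18,000.
EOQ = √(2DS / H) = √(2 × 18,000 × 66.7 / 0.28).
= √(2,401,200 / 0.28) = √8,575,714.2857 ≈ 2928.432.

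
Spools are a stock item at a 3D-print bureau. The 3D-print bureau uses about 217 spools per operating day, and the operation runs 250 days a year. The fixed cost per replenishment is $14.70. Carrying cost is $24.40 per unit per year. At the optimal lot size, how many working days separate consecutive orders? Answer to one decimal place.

T ≈ 1.2 days

Annual demand D = 217 × 250 = 54,250.
EOQ = √(2DS/H) = √(2 × 54,250 × 14.7 / 24.4) ≈ 255.67.
Cycle time = Q*/D × 250 = 255.67 / 54,250 × 250 ≈ 1.178 days.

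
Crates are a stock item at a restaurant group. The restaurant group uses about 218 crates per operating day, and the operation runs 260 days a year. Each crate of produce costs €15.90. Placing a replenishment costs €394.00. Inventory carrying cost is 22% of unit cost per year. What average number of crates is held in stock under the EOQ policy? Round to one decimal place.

Average inventory ≈ 1,786.6 crates

Annual demand D = 218 × 260 = 56,680.
Holding cost H = 0.22 × €15.90 = €3.4980 per unit per year.
Q* = √(2DS/H) = √(2 × 56,680 × 394 / 3.498) ≈ 3573.29.
Average inventory = Q*/2 ≈ 3573.29 / 2 = 1786.644.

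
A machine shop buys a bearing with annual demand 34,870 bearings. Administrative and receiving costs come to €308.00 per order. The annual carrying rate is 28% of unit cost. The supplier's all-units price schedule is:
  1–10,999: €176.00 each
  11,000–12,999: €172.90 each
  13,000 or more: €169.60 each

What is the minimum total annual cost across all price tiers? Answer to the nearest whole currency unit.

Holding cost per unit per year at price C is H = 0.28·C.
Candidates are each tier's EOQ (if it falls in that tier) and each price-break quantity.
EOQ at €176.00 = 660.2 (feasible in tier 1): TC = 34,870×€176.00 + (34,870/660.2)×308 + (660.2/2)×0.28×€176.00 = €6,169,655.07.
EOQ at €172.90 = 666.1 < 11000, so use break Q=11000: TC = 34,870×€172.90 + (34,870/11000.0)×308 + (11000.0/2)×0.28×€172.90 = €6,296,265.36.
EOQ at €169.60 = 672.5 < 13000, so use break Q=13000: TC = 34,870×€169.60 + (34,870/13000.0)×308 + (13000.0/2)×0.28×€169.60 = €6,223,450.15.
Lowest total cost among the candidates is at Q = 660.2.

TC* ≈ €6,169,655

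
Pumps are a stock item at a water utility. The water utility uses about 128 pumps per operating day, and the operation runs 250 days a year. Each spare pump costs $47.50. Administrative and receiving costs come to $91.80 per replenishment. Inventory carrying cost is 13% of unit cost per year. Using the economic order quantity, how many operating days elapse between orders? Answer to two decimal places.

Annual demand D = 128 × 250 = 32,000.
Holding cost H = 0.13 × $47.50 = $6.1750 per unit per year.
EOQ = √(2DS/H) = √(2 × 32,000 × 91.8 / 6.175) ≈ 975.42.
Cycle time = Q*/D × 250 = 975.42 / 32,000 × 250 ≈ 7.620 days.

T ≈ 7.62 days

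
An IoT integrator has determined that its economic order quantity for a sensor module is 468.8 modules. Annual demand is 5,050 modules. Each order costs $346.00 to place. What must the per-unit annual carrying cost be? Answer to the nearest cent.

The basic EOQ model gives Q* = √(2DS/H); rearrange for the unknown.
From Q* = √(2DS/H): H = 2DS / Q*² = 2 × 5,050 × 346 / 468.8² = 15.9009.

H ≈ $15.90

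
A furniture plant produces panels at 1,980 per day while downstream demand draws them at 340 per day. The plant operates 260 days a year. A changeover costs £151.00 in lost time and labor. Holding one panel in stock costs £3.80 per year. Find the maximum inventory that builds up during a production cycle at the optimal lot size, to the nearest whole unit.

I_max ≈ 2,412 panels

Annual demand D = 340 × 260 = 88,400.
Production build-up factor (1 − d/p) = 1 − 340/1,980 = 0.8283.
Q* = √(2DS / (H(1 − d/p))) = √(2 × 88,400 × 151 / (3.8 × 0.8283)).
= √(26,696,800 / 3.1475) ≈ 2912.383.
Maximum inventory = Q*(1 − d/p) = 2912.383 × 0.8283 ≈ 2412.277.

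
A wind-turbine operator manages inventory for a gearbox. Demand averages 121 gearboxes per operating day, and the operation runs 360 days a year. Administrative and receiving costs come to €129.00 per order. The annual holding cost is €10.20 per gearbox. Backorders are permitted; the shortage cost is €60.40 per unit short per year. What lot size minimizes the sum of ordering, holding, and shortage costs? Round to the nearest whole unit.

Annual demand D = 121 × 360 = 43,560.
With planned backorders, Q* = √(2DS/H) · √((H+B)/B).
√(2DS/H) = √(2 × 43,560 × 129 / 10.2) = 1049.672.
√((H+B)/B) = √((10.2+60.4)/60.4) = 1.0811.
Q* ≈ 1134.848.

Q* ≈ 1,135 gearboxes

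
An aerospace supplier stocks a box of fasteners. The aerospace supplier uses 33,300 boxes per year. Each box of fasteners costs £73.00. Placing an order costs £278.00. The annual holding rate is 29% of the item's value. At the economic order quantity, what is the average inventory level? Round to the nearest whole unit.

Holding cost H = 0.29 × £73.00 = £21.1700 per unit per year.
The optimal lot size = √(2DS/H) = √(2 × 33,300 × 278 / 21.17) ≈ 935.19.
Average inventory = Q*/2 ≈ 935.19 / 2 = 467.594.

Average inventory ≈ 468 boxes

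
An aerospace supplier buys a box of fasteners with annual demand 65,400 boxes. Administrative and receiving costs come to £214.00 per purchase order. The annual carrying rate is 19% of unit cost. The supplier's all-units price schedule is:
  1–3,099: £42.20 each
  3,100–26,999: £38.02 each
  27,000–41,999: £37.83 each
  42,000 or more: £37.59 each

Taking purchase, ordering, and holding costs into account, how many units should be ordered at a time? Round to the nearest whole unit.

Q* ≈ 3,100 boxes

Holding cost per unit per year at price C is H = 0.19·C.
For each price level, check whether its EOQ is feasible; otherwise the best quantity at that price is the breakpoint.
EOQ at £42.20 = 1868.4 (feasible in tier 1): TC = 65,400×£42.20 + (65,400/1868.4)×214 + (1868.4/2)×0.19×£42.20 = £2,774,861.10.
EOQ at £38.02 = 1968.5 < 3100, so use break Q=3100: TC = 65,400×£38.02 + (65,400/3100.0)×214 + (3100.0/2)×0.19×£38.02 = £2,502,219.60.
EOQ at £37.83 = 1973.4 < 27000, so use break Q=27000: TC = 65,400×£37.83 + (65,400/27000.0)×214 + (27000.0/2)×0.19×£37.83 = £2,571,634.31.
EOQ at £37.59 = 1979.7 < 42000, so use break Q=42000: TC = 65,400×£37.59 + (65,400/42000.0)×214 + (42000.0/2)×0.19×£37.59 = £2,608,703.33.
Lowest total cost is £2,502,219.60 at Q = 3100.0.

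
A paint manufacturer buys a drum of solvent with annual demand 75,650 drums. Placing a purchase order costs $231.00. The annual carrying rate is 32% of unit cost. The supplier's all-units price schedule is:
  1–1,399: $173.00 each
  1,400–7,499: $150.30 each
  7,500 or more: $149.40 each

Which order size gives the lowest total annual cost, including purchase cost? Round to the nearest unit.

Q* ≈ 1,400 drums

Holding cost per unit per year at price C is H = 0.32·C.
Candidates are each tier's EOQ (if it falls in that tier) and each price-break quantity.
EOQ at $173.00 = 794.6 (feasible in tier 1): TC = 75,650×$173.00 + (75,650/794.6)×231 + (794.6/2)×0.32×$173.00 = $13,131,436.91.
EOQ at $150.30 = 852.5 < 1400, so use break Q=1400: TC = 75,650×$150.30 + (75,650/1400.0)×231 + (1400.0/2)×0.32×$150.30 = $11,416,344.45.
EOQ at $149.40 = 855.0 < 7500, so use break Q=7500: TC = 75,650×$149.40 + (75,650/7500.0)×231 + (7500.0/2)×0.32×$149.40 = $11,483,720.02.
Lowest total cost is $11,416,344.45 at Q = 1400.0.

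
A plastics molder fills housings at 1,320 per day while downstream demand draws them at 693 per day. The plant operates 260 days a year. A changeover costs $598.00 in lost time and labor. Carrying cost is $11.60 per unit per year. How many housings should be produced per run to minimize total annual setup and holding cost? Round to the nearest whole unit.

Annual demand D = 693 × 260 = 180,180.
Production build-up factor (1 − d/p) = 1 − 693/1,320 = 0.4750.
Q* = √(2DS / (H(1 − d/p))) = √(2 × 180,180 × 598 / (11.6 × 0.4750)).
= √(215,495,280 / 5.51) ≈ 6253.787.

Q* ≈ 6,254 housings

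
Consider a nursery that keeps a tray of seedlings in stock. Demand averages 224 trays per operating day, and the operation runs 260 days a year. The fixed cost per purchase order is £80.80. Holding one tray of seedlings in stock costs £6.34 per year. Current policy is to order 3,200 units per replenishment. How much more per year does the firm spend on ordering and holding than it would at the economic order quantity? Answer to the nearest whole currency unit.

Extra cost ≈ £3,890 per year

Annual demand D = 224 × 260 = 58,240.
EOQ = √(2DS/H) = √(2 × 58,240 × 80.8 / 6.34) ≈ 1218.39.
Cost at Q* = (D/Q*)S + (Q*/2)H = √(2DSH) ≈ £7,724.60.
Cost at Q = 3,200: (58,240/3,200)×80.8 + (3,200/2)×6.34 = £1,470.56 + £10,144.00 = £11,614.56.
Excess = £11,614.56 − £7,724.60 = £3,889.96.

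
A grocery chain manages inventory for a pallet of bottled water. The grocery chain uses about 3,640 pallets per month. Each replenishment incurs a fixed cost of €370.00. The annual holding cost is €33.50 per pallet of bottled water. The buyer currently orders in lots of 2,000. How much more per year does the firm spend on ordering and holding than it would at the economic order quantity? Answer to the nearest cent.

Annual demand D = 3,640 × 12 = 43,680.
EOQ = √(2DS/H) = √(2 × 43,680 × 370 / 33.5) ≈ 982.28.
Cost at Q* = (D/Q*)S + (Q*/2)H = √(2DSH) ≈ €32,906.34.
Cost at Q = 2,000: (43,680/2,000)×370 + (2,000/2)×33.5 = €8,080.80 + €33,500.00 = €41,580.80.
Excess = €41,580.80 − €32,906.34 = €8,674.46.

Extra cost ≈ €8,674.46 per year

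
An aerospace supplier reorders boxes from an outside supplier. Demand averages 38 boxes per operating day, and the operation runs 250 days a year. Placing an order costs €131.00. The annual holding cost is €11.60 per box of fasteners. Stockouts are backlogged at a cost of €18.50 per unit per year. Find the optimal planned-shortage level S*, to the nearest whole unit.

S* ≈ 228 boxes

Annual demand D = 38 × 250 = 9,500.
With planned backorders, Q* = √(2DS/H) · √((H+B)/B).
√(2DS/H) = √(2 × 9,500 × 131 / 11.6) = 463.216.
√((H+B)/B) = √((11.6+18.5)/18.5) = 1.2755.
Q* ≈ 590.855.
S* = Q* · H/(H+B) = 590.855 × 11.6/30.1 ≈ 227.705.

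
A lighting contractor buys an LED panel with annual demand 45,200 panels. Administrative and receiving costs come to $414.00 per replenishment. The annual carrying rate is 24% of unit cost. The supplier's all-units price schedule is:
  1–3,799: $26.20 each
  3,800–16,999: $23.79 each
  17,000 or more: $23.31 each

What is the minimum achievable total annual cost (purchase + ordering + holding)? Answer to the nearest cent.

Holding cost per unit per year at price C is H = 0.24·C.
Evaluate total cost at each tier's feasible EOQ or, if the EOQ is below the tier, at the tier's minimum quantity.
EOQ at $26.20 = 2439.7 (feasible in tier 1): TC = 45,200×$26.20 + (45,200/2439.7)×414 + (2439.7/2)×0.24×$26.20 = $1,199,580.54.
EOQ at $23.79 = 2560.2 < 3800, so use break Q=3800: TC = 45,200×$23.79 + (45,200/3800.0)×414 + (3800.0/2)×0.24×$23.79 = $1,091,080.66.
EOQ at $23.31 = 2586.5 < 17000, so use break Q=17000: TC = 45,200×$23.31 + (45,200/17000.0)×414 + (17000.0/2)×0.24×$23.31 = $1,102,265.15.
Lowest total cost among the candidates is at Q = 3800.0.

TC* ≈ $1,091,080.66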